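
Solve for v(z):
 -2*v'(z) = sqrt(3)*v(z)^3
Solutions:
 v(z) = -sqrt(-1/(C1 - sqrt(3)*z))
 v(z) = sqrt(-1/(C1 - sqrt(3)*z))


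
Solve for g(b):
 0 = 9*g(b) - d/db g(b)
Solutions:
 g(b) = C1*exp(9*b)


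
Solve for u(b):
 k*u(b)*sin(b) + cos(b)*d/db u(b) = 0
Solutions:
 u(b) = C1*exp(k*log(cos(b)))


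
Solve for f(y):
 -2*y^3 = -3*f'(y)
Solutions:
 f(y) = C1 + y^4/6


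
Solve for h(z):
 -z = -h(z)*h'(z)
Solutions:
 h(z) = -sqrt(C1 + z^2)
 h(z) = sqrt(C1 + z^2)


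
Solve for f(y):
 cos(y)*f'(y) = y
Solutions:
 f(y) = C1 + Integral(y/cos(y), y)


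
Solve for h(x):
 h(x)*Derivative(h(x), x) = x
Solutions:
 h(x) = -sqrt(C1 + x^2)
 h(x) = sqrt(C1 + x^2)


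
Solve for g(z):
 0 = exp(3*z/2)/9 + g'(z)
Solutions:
 g(z) = C1 - 2*exp(3*z/2)/27


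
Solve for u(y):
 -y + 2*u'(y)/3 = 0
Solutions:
 u(y) = C1 + 3*y^2/4


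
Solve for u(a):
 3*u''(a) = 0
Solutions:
 u(a) = C1 + C2*a


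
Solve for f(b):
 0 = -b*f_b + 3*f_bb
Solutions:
 f(b) = C1 + C2*erfi(sqrt(6)*b/6)


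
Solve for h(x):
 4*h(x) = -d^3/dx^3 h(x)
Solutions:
 h(x) = C3*exp(-2^(2/3)*x) + (C1*sin(2^(2/3)*sqrt(3)*x/2) + C2*cos(2^(2/3)*sqrt(3)*x/2))*exp(2^(2/3)*x/2)


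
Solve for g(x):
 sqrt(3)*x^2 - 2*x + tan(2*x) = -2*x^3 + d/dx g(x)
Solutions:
 g(x) = C1 + x^4/2 + sqrt(3)*x^3/3 - x^2 - log(cos(2*x))/2


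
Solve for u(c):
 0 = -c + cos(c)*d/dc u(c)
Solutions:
 u(c) = C1 + Integral(c/cos(c), c)


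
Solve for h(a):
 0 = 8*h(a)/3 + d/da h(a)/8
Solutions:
 h(a) = C1*exp(-64*a/3)


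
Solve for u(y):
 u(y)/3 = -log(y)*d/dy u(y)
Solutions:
 u(y) = C1*exp(-li(y)/3)


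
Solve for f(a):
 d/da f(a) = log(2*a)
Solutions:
 f(a) = C1 + a*log(a) - a + a*log(2)


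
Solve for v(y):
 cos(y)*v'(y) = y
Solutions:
 v(y) = C1 + Integral(y/cos(y), y)


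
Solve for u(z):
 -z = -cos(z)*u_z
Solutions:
 u(z) = C1 + Integral(z/cos(z), z)


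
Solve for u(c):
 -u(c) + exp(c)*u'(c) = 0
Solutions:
 u(c) = C1*exp(-exp(-c))


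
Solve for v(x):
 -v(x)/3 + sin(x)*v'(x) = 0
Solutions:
 v(x) = C1*(cos(x) - 1)^(1/6)/(cos(x) + 1)^(1/6)


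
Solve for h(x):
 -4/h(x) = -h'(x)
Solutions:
 h(x) = -sqrt(C1 + 8*x)
 h(x) = sqrt(C1 + 8*x)


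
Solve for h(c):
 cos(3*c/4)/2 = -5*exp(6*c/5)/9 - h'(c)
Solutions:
 h(c) = C1 - 25*exp(6*c/5)/54 - 2*sin(3*c/4)/3


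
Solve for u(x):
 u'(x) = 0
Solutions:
 u(x) = C1


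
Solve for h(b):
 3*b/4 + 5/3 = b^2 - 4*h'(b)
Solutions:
 h(b) = C1 + b^3/12 - 3*b^2/32 - 5*b/12


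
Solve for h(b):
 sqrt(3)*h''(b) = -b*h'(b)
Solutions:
 h(b) = C1 + C2*erf(sqrt(2)*3^(3/4)*b/6)


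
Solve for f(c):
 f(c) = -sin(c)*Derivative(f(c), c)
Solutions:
 f(c) = C1*sqrt(cos(c) + 1)/sqrt(cos(c) - 1)


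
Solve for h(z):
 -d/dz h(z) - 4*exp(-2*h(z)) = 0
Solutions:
 h(z) = log(-sqrt(C1 - 8*z))
 h(z) = log(C1 - 8*z)/2


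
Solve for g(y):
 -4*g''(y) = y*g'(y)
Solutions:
 g(y) = C1 + C2*erf(sqrt(2)*y/4)


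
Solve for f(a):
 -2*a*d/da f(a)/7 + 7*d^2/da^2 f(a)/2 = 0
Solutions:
 f(a) = C1 + C2*erfi(sqrt(2)*a/7)


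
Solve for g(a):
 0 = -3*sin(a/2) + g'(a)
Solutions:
 g(a) = C1 - 6*cos(a/2)


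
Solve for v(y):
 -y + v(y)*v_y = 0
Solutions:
 v(y) = -sqrt(C1 + y^2)
 v(y) = sqrt(C1 + y^2)


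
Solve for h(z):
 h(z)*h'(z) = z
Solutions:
 h(z) = -sqrt(C1 + z^2)
 h(z) = sqrt(C1 + z^2)


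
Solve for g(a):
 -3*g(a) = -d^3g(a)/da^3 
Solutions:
 g(a) = C3*exp(3^(1/3)*a) + (C1*sin(3^(5/6)*a/2) + C2*cos(3^(5/6)*a/2))*exp(-3^(1/3)*a/2)


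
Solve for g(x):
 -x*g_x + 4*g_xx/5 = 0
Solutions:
 g(x) = C1 + C2*erfi(sqrt(10)*x/4)


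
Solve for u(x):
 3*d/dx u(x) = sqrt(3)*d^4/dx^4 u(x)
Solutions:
 u(x) = C1 + C4*exp(3^(1/6)*x) + (C2*sin(3^(2/3)*x/2) + C3*cos(3^(2/3)*x/2))*exp(-3^(1/6)*x/2)


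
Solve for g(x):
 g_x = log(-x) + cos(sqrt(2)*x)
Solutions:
 g(x) = C1 + x*log(-x) - x + sqrt(2)*sin(sqrt(2)*x)/2


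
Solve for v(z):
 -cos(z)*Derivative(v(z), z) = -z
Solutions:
 v(z) = C1 + Integral(z/cos(z), z)


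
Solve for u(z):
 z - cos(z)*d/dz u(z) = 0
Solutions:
 u(z) = C1 + Integral(z/cos(z), z)


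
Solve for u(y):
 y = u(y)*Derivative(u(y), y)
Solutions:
 u(y) = -sqrt(C1 + y^2)
 u(y) = sqrt(C1 + y^2)


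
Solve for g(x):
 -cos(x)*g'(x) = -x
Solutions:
 g(x) = C1 + Integral(x/cos(x), x)


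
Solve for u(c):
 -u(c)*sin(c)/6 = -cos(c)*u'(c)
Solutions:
 u(c) = C1/cos(c)^(1/6)


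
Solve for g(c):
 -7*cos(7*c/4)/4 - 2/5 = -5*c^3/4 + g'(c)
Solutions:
 g(c) = C1 + 5*c^4/16 - 2*c/5 - sin(7*c/4)


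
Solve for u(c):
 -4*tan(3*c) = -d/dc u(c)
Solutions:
 u(c) = C1 - 4*log(cos(3*c))/3


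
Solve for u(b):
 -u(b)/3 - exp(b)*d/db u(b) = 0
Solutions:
 u(b) = C1*exp(exp(-b)/3)


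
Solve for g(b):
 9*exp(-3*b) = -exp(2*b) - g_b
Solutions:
 g(b) = C1 - exp(2*b)/2 + 3*exp(-3*b)


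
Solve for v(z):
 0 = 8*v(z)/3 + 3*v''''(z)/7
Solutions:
 v(z) = (C1*sin(14^(1/4)*sqrt(3)*z/3) + C2*cos(14^(1/4)*sqrt(3)*z/3))*exp(-14^(1/4)*sqrt(3)*z/3) + (C3*sin(14^(1/4)*sqrt(3)*z/3) + C4*cos(14^(1/4)*sqrt(3)*z/3))*exp(14^(1/4)*sqrt(3)*z/3)


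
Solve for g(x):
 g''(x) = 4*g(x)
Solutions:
 g(x) = C1*exp(-2*x) + C2*exp(2*x)


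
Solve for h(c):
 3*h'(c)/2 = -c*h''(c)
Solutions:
 h(c) = C1 + C2/sqrt(c)


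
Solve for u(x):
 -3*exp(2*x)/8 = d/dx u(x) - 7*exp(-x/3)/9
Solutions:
 u(x) = C1 - 3*exp(2*x)/16 - 7*exp(-x/3)/3


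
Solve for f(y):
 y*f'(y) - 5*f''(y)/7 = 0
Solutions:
 f(y) = C1 + C2*erfi(sqrt(70)*y/10)


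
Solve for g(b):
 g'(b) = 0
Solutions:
 g(b) = C1


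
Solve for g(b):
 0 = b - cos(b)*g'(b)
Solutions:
 g(b) = C1 + Integral(b/cos(b), b)


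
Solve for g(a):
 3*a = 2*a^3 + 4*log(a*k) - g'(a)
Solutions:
 g(a) = C1 + a^4/2 - 3*a^2/2 + 4*a*log(a*k) - 4*a


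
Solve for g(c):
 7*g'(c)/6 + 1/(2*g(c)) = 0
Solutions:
 g(c) = -sqrt(C1 - 42*c)/7
 g(c) = sqrt(C1 - 42*c)/7


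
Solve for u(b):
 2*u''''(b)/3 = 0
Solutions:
 u(b) = C1 + C2*b + C3*b^2 + C4*b^3


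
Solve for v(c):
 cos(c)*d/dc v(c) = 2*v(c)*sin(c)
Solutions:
 v(c) = C1/cos(c)^2


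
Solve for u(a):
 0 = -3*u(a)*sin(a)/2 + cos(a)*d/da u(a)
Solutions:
 u(a) = C1/cos(a)^(3/2)


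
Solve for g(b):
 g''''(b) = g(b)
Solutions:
 g(b) = C1*exp(-b) + C2*exp(b) + C3*sin(b) + C4*cos(b)


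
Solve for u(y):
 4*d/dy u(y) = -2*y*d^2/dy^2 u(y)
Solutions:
 u(y) = C1 + C2/y


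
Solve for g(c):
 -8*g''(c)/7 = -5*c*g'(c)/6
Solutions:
 g(c) = C1 + C2*erfi(sqrt(210)*c/24)


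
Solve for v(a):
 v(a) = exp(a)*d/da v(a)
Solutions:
 v(a) = C1*exp(-exp(-a))


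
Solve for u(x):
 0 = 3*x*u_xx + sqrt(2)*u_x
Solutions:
 u(x) = C1 + C2*x^(1 - sqrt(2)/3)


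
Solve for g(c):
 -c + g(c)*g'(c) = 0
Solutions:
 g(c) = -sqrt(C1 + c^2)
 g(c) = sqrt(C1 + c^2)


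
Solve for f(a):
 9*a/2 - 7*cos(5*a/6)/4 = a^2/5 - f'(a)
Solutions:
 f(a) = C1 + a^3/15 - 9*a^2/4 + 21*sin(5*a/6)/10


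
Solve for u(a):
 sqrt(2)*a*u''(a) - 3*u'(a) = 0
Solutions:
 u(a) = C1 + C2*a^(1 + 3*sqrt(2)/2)


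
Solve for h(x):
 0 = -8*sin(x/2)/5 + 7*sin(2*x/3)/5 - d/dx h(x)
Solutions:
 h(x) = C1 + 16*cos(x/2)/5 - 21*cos(2*x/3)/10


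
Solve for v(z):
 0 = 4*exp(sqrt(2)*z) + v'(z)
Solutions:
 v(z) = C1 - 2*sqrt(2)*exp(sqrt(2)*z)


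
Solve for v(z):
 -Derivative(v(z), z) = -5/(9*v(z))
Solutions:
 v(z) = -sqrt(C1 + 10*z)/3
 v(z) = sqrt(C1 + 10*z)/3


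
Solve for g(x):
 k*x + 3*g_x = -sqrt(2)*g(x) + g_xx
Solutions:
 g(x) = C1*exp(x*(3 - sqrt(4*sqrt(2) + 9))/2) + C2*exp(x*(3 + sqrt(4*sqrt(2) + 9))/2) - sqrt(2)*k*x/2 + 3*k/2


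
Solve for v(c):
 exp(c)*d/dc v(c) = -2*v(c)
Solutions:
 v(c) = C1*exp(2*exp(-c))


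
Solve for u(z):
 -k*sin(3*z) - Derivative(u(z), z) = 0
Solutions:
 u(z) = C1 + k*cos(3*z)/3


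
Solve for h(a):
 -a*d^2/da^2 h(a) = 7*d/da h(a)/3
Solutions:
 h(a) = C1 + C2/a^(4/3)


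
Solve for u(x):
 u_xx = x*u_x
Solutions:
 u(x) = C1 + C2*erfi(sqrt(2)*x/2)


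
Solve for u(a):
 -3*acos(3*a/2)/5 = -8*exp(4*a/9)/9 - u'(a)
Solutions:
 u(a) = C1 + 3*a*acos(3*a/2)/5 - sqrt(4 - 9*a^2)/5 - 2*exp(4*a/9)


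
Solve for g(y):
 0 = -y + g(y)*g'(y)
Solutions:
 g(y) = -sqrt(C1 + y^2)
 g(y) = sqrt(C1 + y^2)


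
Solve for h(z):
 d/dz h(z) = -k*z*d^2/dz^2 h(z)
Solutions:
 h(z) = C1 + z^(((re(k) - 1)*re(k) + im(k)^2)/(re(k)^2 + im(k)^2))*(C2*sin(log(z)*Abs(im(k))/(re(k)^2 + im(k)^2)) + C3*cos(log(z)*im(k)/(re(k)^2 + im(k)^2)))


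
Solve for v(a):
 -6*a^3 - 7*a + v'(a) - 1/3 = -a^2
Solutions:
 v(a) = C1 + 3*a^4/2 - a^3/3 + 7*a^2/2 + a/3


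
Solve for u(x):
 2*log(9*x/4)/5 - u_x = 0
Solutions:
 u(x) = C1 + 2*x*log(x)/5 - 4*x*log(2)/5 - 2*x/5 + 4*x*log(3)/5


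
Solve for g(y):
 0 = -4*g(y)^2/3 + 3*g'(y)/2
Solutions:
 g(y) = -9/(C1 + 8*y)


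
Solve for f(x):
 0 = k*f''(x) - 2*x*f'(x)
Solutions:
 f(x) = C1 + C2*erf(x*sqrt(-1/k))/sqrt(-1/k)


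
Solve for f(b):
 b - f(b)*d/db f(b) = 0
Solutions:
 f(b) = -sqrt(C1 + b^2)
 f(b) = sqrt(C1 + b^2)


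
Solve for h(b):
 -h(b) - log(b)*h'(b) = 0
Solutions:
 h(b) = C1*exp(-li(b))


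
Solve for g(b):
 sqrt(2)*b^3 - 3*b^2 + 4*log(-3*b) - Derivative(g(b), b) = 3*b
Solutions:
 g(b) = C1 + sqrt(2)*b^4/4 - b^3 - 3*b^2/2 + 4*b*log(-b) + 4*b*(-1 + log(3))


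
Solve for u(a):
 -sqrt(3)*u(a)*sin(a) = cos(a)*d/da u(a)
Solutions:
 u(a) = C1*cos(a)^(sqrt(3))


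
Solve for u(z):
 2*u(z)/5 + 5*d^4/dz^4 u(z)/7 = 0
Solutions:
 u(z) = (C1*sin(2^(3/4)*sqrt(5)*7^(1/4)*z/10) + C2*cos(2^(3/4)*sqrt(5)*7^(1/4)*z/10))*exp(-2^(3/4)*sqrt(5)*7^(1/4)*z/10) + (C3*sin(2^(3/4)*sqrt(5)*7^(1/4)*z/10) + C4*cos(2^(3/4)*sqrt(5)*7^(1/4)*z/10))*exp(2^(3/4)*sqrt(5)*7^(1/4)*z/10)


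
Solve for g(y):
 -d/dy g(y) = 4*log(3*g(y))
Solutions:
 Integral(1/(log(_y) + log(3)), (_y, g(y)))/4 = C1 - y


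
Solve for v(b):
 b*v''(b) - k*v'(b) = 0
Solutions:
 v(b) = C1 + b^(re(k) + 1)*(C2*sin(log(b)*Abs(im(k))) + C3*cos(log(b)*im(k)))


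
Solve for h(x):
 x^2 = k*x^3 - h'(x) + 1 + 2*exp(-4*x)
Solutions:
 h(x) = C1 + k*x^4/4 - x^3/3 + x - exp(-4*x)/2


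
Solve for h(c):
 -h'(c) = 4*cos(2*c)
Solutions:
 h(c) = C1 - 2*sin(2*c)


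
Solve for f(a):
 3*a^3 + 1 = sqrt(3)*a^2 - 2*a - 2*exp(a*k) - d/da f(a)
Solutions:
 f(a) = C1 - 3*a^4/4 + sqrt(3)*a^3/3 - a^2 - a - 2*exp(a*k)/k


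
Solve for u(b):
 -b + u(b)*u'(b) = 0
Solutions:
 u(b) = -sqrt(C1 + b^2)
 u(b) = sqrt(C1 + b^2)


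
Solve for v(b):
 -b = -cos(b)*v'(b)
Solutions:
 v(b) = C1 + Integral(b/cos(b), b)


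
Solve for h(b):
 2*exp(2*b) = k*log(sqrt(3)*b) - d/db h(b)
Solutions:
 h(b) = C1 + b*k*log(b) + b*k*(-1 + log(3)/2) - exp(2*b)


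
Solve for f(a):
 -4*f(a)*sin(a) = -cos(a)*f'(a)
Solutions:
 f(a) = C1/cos(a)^4


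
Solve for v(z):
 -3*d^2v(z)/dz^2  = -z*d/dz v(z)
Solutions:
 v(z) = C1 + C2*erfi(sqrt(6)*z/6)


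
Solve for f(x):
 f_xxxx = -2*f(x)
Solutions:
 f(x) = (C1*sin(2^(3/4)*x/2) + C2*cos(2^(3/4)*x/2))*exp(-2^(3/4)*x/2) + (C3*sin(2^(3/4)*x/2) + C4*cos(2^(3/4)*x/2))*exp(2^(3/4)*x/2)


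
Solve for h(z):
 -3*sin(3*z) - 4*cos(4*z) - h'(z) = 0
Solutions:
 h(z) = C1 - sin(4*z) + cos(3*z)


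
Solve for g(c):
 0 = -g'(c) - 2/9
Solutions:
 g(c) = C1 - 2*c/9


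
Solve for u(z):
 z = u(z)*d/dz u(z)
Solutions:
 u(z) = -sqrt(C1 + z^2)
 u(z) = sqrt(C1 + z^2)


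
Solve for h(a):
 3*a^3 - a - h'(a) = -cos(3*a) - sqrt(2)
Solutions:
 h(a) = C1 + 3*a^4/4 - a^2/2 + sqrt(2)*a + sin(3*a)/3


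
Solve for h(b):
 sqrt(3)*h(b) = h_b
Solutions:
 h(b) = C1*exp(sqrt(3)*b)


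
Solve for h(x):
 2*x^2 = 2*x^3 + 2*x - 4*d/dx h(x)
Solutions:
 h(x) = C1 + x^4/8 - x^3/6 + x^2/4


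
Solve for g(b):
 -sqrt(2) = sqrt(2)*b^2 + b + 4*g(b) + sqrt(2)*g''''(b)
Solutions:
 g(b) = -sqrt(2)*b^2/4 - b/4 + (C1*sin(2^(7/8)*b/2) + C2*cos(2^(7/8)*b/2))*exp(-2^(7/8)*b/2) + (C3*sin(2^(7/8)*b/2) + C4*cos(2^(7/8)*b/2))*exp(2^(7/8)*b/2) - sqrt(2)/4


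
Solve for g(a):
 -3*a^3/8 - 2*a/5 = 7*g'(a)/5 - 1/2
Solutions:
 g(a) = C1 - 15*a^4/224 - a^2/7 + 5*a/14


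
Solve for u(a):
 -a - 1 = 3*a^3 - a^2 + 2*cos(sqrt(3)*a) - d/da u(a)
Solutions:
 u(a) = C1 + 3*a^4/4 - a^3/3 + a^2/2 + a + 2*sqrt(3)*sin(sqrt(3)*a)/3


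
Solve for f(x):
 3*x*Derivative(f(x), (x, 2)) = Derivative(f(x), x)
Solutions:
 f(x) = C1 + C2*x^(4/3)


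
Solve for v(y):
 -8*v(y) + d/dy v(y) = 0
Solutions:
 v(y) = C1*exp(8*y)


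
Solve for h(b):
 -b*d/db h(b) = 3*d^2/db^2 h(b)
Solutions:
 h(b) = C1 + C2*erf(sqrt(6)*b/6)


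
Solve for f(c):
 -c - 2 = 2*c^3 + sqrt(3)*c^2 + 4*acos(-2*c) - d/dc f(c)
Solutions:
 f(c) = C1 + c^4/2 + sqrt(3)*c^3/3 + c^2/2 + 4*c*acos(-2*c) + 2*c + 2*sqrt(1 - 4*c^2)


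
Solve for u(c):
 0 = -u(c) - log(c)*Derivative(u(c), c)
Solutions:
 u(c) = C1*exp(-li(c))


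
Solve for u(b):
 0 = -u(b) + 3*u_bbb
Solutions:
 u(b) = C3*exp(3^(2/3)*b/3) + (C1*sin(3^(1/6)*b/2) + C2*cos(3^(1/6)*b/2))*exp(-3^(2/3)*b/6)


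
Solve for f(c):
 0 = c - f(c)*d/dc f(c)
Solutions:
 f(c) = -sqrt(C1 + c^2)
 f(c) = sqrt(C1 + c^2)


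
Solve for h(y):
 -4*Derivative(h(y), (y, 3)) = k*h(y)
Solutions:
 h(y) = C1*exp(2^(1/3)*y*(-k)^(1/3)/2) + C2*exp(2^(1/3)*y*(-k)^(1/3)*(-1 + sqrt(3)*I)/4) + C3*exp(-2^(1/3)*y*(-k)^(1/3)*(1 + sqrt(3)*I)/4)


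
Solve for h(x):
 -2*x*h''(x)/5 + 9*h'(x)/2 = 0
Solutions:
 h(x) = C1 + C2*x^(49/4)


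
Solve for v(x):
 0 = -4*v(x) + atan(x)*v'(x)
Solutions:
 v(x) = C1*exp(4*Integral(1/atan(x), x))


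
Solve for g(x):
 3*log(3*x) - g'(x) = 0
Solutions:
 g(x) = C1 + 3*x*log(x) - 3*x + x*log(27)


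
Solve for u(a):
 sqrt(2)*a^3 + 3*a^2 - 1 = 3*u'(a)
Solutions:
 u(a) = C1 + sqrt(2)*a^4/12 + a^3/3 - a/3


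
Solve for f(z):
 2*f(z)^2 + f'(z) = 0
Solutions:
 f(z) = 1/(C1 + 2*z)


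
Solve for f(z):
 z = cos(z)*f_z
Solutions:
 f(z) = C1 + Integral(z/cos(z), z)


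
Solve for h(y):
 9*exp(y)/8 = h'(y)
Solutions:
 h(y) = C1 + 9*exp(y)/8


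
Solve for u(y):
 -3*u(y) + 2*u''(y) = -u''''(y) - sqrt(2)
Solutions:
 u(y) = C1*exp(-y) + C2*exp(y) + C3*sin(sqrt(3)*y) + C4*cos(sqrt(3)*y) + sqrt(2)/3


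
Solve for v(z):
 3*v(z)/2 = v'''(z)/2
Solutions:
 v(z) = C3*exp(3^(1/3)*z) + (C1*sin(3^(5/6)*z/2) + C2*cos(3^(5/6)*z/2))*exp(-3^(1/3)*z/2)


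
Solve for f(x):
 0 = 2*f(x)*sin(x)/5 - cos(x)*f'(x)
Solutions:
 f(x) = C1/cos(x)^(2/5)


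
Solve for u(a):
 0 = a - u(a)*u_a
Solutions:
 u(a) = -sqrt(C1 + a^2)
 u(a) = sqrt(C1 + a^2)


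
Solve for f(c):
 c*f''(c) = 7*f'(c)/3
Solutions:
 f(c) = C1 + C2*c^(10/3)


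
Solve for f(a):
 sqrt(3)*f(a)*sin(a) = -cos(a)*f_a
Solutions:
 f(a) = C1*cos(a)^(sqrt(3))


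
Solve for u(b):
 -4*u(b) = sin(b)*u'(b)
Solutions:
 u(b) = C1*(cos(b)^2 + 2*cos(b) + 1)/(cos(b)^2 - 2*cos(b) + 1)


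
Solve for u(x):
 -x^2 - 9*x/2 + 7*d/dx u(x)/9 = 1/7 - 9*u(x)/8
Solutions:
 u(x) = C1*exp(-81*x/56) + 8*x^2/9 + 2020*x/729 - 739352/413343


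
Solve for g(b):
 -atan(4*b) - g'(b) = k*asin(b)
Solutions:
 g(b) = C1 - b*atan(4*b) - k*(b*asin(b) + sqrt(1 - b^2)) + log(16*b^2 + 1)/8


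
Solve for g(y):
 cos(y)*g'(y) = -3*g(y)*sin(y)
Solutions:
 g(y) = C1*cos(y)^3


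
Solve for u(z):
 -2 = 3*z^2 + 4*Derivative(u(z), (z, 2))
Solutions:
 u(z) = C1 + C2*z - z^4/16 - z^2/4


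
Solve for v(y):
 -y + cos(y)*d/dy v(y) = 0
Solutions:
 v(y) = C1 + Integral(y/cos(y), y)


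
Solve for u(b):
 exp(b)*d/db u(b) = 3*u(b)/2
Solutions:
 u(b) = C1*exp(-3*exp(-b)/2)


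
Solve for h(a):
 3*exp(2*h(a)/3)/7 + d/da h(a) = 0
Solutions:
 h(a) = 3*log(-sqrt(-1/(C1 - 3*a))) - 3*log(2) + 3*log(42)/2
 h(a) = 3*log(-1/(C1 - 3*a))/2 - 3*log(2) + 3*log(42)/2


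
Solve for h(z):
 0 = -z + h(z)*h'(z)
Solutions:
 h(z) = -sqrt(C1 + z^2)
 h(z) = sqrt(C1 + z^2)


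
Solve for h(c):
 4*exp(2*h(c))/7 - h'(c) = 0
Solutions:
 h(c) = log(-1/(C1 + 4*c))/2 - log(2) + log(14)/2
 h(c) = log(-sqrt(-1/(C1 + 4*c))) - log(2) + log(14)/2


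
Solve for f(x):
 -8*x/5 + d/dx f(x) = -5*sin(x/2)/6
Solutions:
 f(x) = C1 + 4*x^2/5 + 5*cos(x/2)/3


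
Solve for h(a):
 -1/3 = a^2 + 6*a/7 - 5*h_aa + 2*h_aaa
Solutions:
 h(a) = C1 + C2*a + C3*exp(5*a/2) + a^4/60 + 29*a^3/525 + 523*a^2/5250


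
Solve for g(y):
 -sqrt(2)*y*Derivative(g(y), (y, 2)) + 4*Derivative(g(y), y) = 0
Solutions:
 g(y) = C1 + C2*y^(1 + 2*sqrt(2))


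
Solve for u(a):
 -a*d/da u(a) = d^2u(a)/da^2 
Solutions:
 u(a) = C1 + C2*erf(sqrt(2)*a/2)


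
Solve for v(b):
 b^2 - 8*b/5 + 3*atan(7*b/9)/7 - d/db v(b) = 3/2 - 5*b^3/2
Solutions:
 v(b) = C1 + 5*b^4/8 + b^3/3 - 4*b^2/5 + 3*b*atan(7*b/9)/7 - 3*b/2 - 27*log(49*b^2 + 81)/98


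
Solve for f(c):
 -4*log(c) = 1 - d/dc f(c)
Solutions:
 f(c) = C1 + 4*c*log(c) - 3*c


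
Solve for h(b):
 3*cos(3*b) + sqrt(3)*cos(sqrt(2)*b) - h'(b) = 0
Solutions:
 h(b) = C1 + sin(3*b) + sqrt(6)*sin(sqrt(2)*b)/2


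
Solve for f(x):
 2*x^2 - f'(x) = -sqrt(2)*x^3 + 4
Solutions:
 f(x) = C1 + sqrt(2)*x^4/4 + 2*x^3/3 - 4*x


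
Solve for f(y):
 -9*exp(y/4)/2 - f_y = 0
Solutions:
 f(y) = C1 - 18*exp(y/4)


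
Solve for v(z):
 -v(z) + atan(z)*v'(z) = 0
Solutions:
 v(z) = C1*exp(Integral(1/atan(z), z))


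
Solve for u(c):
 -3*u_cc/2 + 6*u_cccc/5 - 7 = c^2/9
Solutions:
 u(c) = C1 + C2*c + C3*exp(-sqrt(5)*c/2) + C4*exp(sqrt(5)*c/2) - c^4/162 - 323*c^2/135


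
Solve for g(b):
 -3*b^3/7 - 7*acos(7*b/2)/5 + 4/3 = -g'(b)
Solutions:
 g(b) = C1 + 3*b^4/28 + 7*b*acos(7*b/2)/5 - 4*b/3 - sqrt(4 - 49*b^2)/5


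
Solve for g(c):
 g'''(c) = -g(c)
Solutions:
 g(c) = C3*exp(-c) + (C1*sin(sqrt(3)*c/2) + C2*cos(sqrt(3)*c/2))*exp(c/2)


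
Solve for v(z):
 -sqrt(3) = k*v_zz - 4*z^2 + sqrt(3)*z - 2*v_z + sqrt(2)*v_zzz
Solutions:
 v(z) = C1 + C2*exp(sqrt(2)*z*(-k + sqrt(k^2 + 8*sqrt(2)))/4) + C3*exp(-sqrt(2)*z*(k + sqrt(k^2 + 8*sqrt(2)))/4) - k^2*z - k*z^2 + sqrt(3)*k*z/4 - 2*z^3/3 + sqrt(3)*z^2/4 - 2*sqrt(2)*z + sqrt(3)*z/2


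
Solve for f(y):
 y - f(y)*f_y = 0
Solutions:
 f(y) = -sqrt(C1 + y^2)
 f(y) = sqrt(C1 + y^2)


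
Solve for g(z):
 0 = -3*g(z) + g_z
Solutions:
 g(z) = C1*exp(3*z)


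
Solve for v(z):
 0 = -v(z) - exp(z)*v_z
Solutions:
 v(z) = C1*exp(exp(-z))


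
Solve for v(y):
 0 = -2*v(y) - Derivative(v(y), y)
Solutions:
 v(y) = C1*exp(-2*y)


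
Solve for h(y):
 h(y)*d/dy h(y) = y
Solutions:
 h(y) = -sqrt(C1 + y^2)
 h(y) = sqrt(C1 + y^2)


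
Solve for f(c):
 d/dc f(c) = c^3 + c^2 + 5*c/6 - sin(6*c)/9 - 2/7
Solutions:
 f(c) = C1 + c^4/4 + c^3/3 + 5*c^2/12 - 2*c/7 + cos(6*c)/54


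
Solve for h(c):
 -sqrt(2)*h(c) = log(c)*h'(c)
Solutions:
 h(c) = C1*exp(-sqrt(2)*li(c))


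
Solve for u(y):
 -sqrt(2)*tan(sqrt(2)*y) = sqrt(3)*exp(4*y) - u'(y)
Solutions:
 u(y) = C1 + sqrt(3)*exp(4*y)/4 - log(cos(sqrt(2)*y))


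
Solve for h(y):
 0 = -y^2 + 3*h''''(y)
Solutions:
 h(y) = C1 + C2*y + C3*y^2 + C4*y^3 + y^6/1080


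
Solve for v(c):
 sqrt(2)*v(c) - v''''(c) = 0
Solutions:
 v(c) = C1*exp(-2^(1/8)*c) + C2*exp(2^(1/8)*c) + C3*sin(2^(1/8)*c) + C4*cos(2^(1/8)*c)


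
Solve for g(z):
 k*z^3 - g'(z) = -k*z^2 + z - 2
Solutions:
 g(z) = C1 + k*z^4/4 + k*z^3/3 - z^2/2 + 2*z


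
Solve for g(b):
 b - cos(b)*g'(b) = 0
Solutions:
 g(b) = C1 + Integral(b/cos(b), b)


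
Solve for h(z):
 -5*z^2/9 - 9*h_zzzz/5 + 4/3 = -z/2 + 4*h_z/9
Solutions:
 h(z) = C1 + C4*exp(-20^(1/3)*3^(2/3)*z/9) - 5*z^3/12 + 9*z^2/16 + 3*z + (C2*sin(20^(1/3)*3^(1/6)*z/6) + C3*cos(20^(1/3)*3^(1/6)*z/6))*exp(20^(1/3)*3^(2/3)*z/18)


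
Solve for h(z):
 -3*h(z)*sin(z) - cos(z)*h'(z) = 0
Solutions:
 h(z) = C1*cos(z)^3


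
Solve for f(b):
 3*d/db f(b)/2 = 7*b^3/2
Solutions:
 f(b) = C1 + 7*b^4/12


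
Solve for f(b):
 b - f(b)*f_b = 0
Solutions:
 f(b) = -sqrt(C1 + b^2)
 f(b) = sqrt(C1 + b^2)


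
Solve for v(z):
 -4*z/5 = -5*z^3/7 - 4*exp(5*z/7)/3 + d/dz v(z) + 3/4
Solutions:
 v(z) = C1 + 5*z^4/28 - 2*z^2/5 - 3*z/4 + 28*exp(5*z/7)/15


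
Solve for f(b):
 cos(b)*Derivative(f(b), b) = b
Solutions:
 f(b) = C1 + Integral(b/cos(b), b)


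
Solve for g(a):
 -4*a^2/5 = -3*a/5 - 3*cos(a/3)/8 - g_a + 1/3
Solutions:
 g(a) = C1 + 4*a^3/15 - 3*a^2/10 + a/3 - 9*sin(a/3)/8


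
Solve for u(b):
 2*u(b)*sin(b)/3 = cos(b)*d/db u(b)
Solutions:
 u(b) = C1/cos(b)^(2/3)


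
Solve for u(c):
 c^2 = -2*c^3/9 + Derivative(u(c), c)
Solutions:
 u(c) = C1 + c^4/18 + c^3/3


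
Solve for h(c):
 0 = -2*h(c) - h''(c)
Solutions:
 h(c) = C1*sin(sqrt(2)*c) + C2*cos(sqrt(2)*c)


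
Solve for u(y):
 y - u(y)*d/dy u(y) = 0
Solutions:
 u(y) = -sqrt(C1 + y^2)
 u(y) = sqrt(C1 + y^2)


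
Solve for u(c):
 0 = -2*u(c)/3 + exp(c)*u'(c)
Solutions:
 u(c) = C1*exp(-2*exp(-c)/3)


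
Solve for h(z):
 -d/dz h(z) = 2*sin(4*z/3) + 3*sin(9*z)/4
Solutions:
 h(z) = C1 + 3*cos(4*z/3)/2 + cos(9*z)/12


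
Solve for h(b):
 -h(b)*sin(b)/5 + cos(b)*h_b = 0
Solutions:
 h(b) = C1/cos(b)^(1/5)


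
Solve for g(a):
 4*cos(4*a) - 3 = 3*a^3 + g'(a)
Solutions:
 g(a) = C1 - 3*a^4/4 - 3*a + sin(4*a)


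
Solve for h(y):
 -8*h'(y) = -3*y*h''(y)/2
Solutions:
 h(y) = C1 + C2*y^(19/3)


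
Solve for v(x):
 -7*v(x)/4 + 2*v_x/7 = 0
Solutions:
 v(x) = C1*exp(49*x/8)


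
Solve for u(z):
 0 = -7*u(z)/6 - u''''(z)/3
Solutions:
 u(z) = (C1*sin(14^(1/4)*z/2) + C2*cos(14^(1/4)*z/2))*exp(-14^(1/4)*z/2) + (C3*sin(14^(1/4)*z/2) + C4*cos(14^(1/4)*z/2))*exp(14^(1/4)*z/2)


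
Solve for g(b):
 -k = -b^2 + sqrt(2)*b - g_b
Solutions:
 g(b) = C1 - b^3/3 + sqrt(2)*b^2/2 + b*k


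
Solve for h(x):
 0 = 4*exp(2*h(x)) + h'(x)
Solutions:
 h(x) = log(-sqrt(-1/(C1 - 4*x))) - log(2)/2
 h(x) = log(-1/(C1 - 4*x))/2 - log(2)/2


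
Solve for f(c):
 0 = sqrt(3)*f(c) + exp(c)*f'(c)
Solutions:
 f(c) = C1*exp(sqrt(3)*exp(-c))


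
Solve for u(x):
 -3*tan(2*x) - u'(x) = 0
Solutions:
 u(x) = C1 + 3*log(cos(2*x))/2


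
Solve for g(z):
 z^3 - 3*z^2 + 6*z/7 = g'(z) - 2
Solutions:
 g(z) = C1 + z^4/4 - z^3 + 3*z^2/7 + 2*z


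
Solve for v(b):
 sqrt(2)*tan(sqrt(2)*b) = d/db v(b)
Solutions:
 v(b) = C1 - log(cos(sqrt(2)*b))


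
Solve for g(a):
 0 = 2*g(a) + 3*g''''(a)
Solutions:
 g(a) = (C1*sin(6^(3/4)*a/6) + C2*cos(6^(3/4)*a/6))*exp(-6^(3/4)*a/6) + (C3*sin(6^(3/4)*a/6) + C4*cos(6^(3/4)*a/6))*exp(6^(3/4)*a/6)


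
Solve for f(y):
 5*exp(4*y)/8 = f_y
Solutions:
 f(y) = C1 + 5*exp(4*y)/32


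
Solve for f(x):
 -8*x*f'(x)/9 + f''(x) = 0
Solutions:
 f(x) = C1 + C2*erfi(2*x/3)


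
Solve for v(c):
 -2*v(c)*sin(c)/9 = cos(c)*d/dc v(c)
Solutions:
 v(c) = C1*cos(c)^(2/9)


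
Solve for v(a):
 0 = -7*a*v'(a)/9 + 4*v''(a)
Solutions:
 v(a) = C1 + C2*erfi(sqrt(14)*a/12)


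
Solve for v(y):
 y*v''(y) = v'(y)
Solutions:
 v(y) = C1 + C2*y^2


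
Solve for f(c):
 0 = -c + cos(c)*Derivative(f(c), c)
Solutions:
 f(c) = C1 + Integral(c/cos(c), c)


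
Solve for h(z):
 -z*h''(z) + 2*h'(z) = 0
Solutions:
 h(z) = C1 + C2*z^3


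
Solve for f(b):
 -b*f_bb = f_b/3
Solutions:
 f(b) = C1 + C2*b^(2/3)


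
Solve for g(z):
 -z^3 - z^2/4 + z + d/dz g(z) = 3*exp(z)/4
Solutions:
 g(z) = C1 + z^4/4 + z^3/12 - z^2/2 + 3*exp(z)/4


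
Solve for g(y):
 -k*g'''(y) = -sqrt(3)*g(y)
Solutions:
 g(y) = C1*exp(3^(1/6)*y*(1/k)^(1/3)) + C2*exp(y*(-3^(1/6) + 3^(2/3)*I)*(1/k)^(1/3)/2) + C3*exp(-y*(3^(1/6) + 3^(2/3)*I)*(1/k)^(1/3)/2)


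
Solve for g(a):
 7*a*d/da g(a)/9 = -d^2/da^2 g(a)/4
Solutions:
 g(a) = C1 + C2*erf(sqrt(14)*a/3)


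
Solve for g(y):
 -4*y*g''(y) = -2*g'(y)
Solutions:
 g(y) = C1 + C2*y^(3/2)


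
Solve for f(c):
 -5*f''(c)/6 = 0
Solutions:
 f(c) = C1 + C2*c


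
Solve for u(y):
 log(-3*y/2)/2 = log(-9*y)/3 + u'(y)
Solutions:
 u(y) = C1 + y*log(-y)/6 + y*(-log(24) - 1)/6


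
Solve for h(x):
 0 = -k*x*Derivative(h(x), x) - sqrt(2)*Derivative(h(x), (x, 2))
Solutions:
 h(x) = Piecewise((-2^(3/4)*sqrt(pi)*C1*erf(2^(1/4)*sqrt(k)*x/2)/(2*sqrt(k)) - C2, (k > 0) | (k < 0)), (-C1*x - C2, True))


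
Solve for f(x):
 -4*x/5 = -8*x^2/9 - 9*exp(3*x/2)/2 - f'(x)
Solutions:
 f(x) = C1 - 8*x^3/27 + 2*x^2/5 - 3*exp(3*x/2)


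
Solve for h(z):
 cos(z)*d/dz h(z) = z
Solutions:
 h(z) = C1 + Integral(z/cos(z), z)


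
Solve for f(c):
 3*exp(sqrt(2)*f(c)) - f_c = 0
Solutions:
 f(c) = sqrt(2)*(2*log(-1/(C1 + 3*c)) - log(2))/4


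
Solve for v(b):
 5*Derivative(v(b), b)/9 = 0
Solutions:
 v(b) = C1


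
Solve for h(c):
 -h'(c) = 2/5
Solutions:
 h(c) = C1 - 2*c/5


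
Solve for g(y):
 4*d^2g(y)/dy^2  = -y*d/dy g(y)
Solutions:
 g(y) = C1 + C2*erf(sqrt(2)*y/4)


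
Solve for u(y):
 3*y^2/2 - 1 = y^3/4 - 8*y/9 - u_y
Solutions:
 u(y) = C1 + y^4/16 - y^3/2 - 4*y^2/9 + y


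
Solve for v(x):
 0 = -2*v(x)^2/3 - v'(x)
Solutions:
 v(x) = 3/(C1 + 2*x)


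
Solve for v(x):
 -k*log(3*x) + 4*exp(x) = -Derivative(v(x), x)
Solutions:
 v(x) = C1 + k*x*log(x) + k*x*(-1 + log(3)) - 4*exp(x)


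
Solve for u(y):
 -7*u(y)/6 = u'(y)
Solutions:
 u(y) = C1*exp(-7*y/6)


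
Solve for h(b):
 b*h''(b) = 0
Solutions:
 h(b) = C1 + C2*b


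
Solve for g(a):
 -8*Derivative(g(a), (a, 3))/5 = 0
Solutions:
 g(a) = C1 + C2*a + C3*a^2


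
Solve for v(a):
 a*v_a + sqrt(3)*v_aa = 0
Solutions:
 v(a) = C1 + C2*erf(sqrt(2)*3^(3/4)*a/6)


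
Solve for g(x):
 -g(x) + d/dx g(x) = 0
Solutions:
 g(x) = C1*exp(x)


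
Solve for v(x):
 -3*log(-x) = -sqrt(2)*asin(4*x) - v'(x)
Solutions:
 v(x) = C1 + 3*x*log(-x) - 3*x - sqrt(2)*(x*asin(4*x) + sqrt(1 - 16*x^2)/4)


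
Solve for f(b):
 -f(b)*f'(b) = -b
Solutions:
 f(b) = -sqrt(C1 + b^2)
 f(b) = sqrt(C1 + b^2)


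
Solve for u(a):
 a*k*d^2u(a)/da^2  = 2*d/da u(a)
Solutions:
 u(a) = C1 + a^(((re(k) + 2)*re(k) + im(k)^2)/(re(k)^2 + im(k)^2))*(C2*sin(2*log(a)*Abs(im(k))/(re(k)^2 + im(k)^2)) + C3*cos(2*log(a)*im(k)/(re(k)^2 + im(k)^2)))


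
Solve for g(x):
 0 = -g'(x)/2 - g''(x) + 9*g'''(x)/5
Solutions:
 g(x) = C1 + C2*exp(x*(5 - sqrt(115))/18) + C3*exp(x*(5 + sqrt(115))/18)


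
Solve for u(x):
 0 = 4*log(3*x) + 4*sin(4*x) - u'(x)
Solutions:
 u(x) = C1 + 4*x*log(x) - 4*x + 4*x*log(3) - cos(4*x)


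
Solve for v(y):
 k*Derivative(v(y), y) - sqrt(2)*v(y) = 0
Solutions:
 v(y) = C1*exp(sqrt(2)*y/k)


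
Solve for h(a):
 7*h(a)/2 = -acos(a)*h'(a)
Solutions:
 h(a) = C1*exp(-7*Integral(1/acos(a), a)/2)


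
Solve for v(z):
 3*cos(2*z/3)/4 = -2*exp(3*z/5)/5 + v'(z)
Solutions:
 v(z) = C1 + 2*exp(3*z/5)/3 + 9*sin(2*z/3)/8


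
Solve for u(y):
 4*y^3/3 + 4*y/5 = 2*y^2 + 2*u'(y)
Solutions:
 u(y) = C1 + y^4/6 - y^3/3 + y^2/5


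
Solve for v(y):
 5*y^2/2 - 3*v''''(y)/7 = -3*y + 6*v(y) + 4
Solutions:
 v(y) = 5*y^2/12 + y/2 + (C1*sin(2^(3/4)*7^(1/4)*y/2) + C2*cos(2^(3/4)*7^(1/4)*y/2))*exp(-2^(3/4)*7^(1/4)*y/2) + (C3*sin(2^(3/4)*7^(1/4)*y/2) + C4*cos(2^(3/4)*7^(1/4)*y/2))*exp(2^(3/4)*7^(1/4)*y/2) - 2/3


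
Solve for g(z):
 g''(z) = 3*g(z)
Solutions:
 g(z) = C1*exp(-sqrt(3)*z) + C2*exp(sqrt(3)*z)


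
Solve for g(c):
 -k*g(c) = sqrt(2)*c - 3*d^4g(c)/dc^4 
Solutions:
 g(c) = C1*exp(-3^(3/4)*c*k^(1/4)/3) + C2*exp(3^(3/4)*c*k^(1/4)/3) + C3*exp(-3^(3/4)*I*c*k^(1/4)/3) + C4*exp(3^(3/4)*I*c*k^(1/4)/3) - sqrt(2)*c/k


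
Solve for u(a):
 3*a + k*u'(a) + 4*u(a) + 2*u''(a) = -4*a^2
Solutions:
 u(a) = C1*exp(a*(-k + sqrt(k^2 - 32))/4) + C2*exp(-a*(k + sqrt(k^2 - 32))/4) - a^2 + a*k/2 - 3*a/4 - k^2/8 + 3*k/16 + 1


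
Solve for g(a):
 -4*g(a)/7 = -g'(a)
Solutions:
 g(a) = C1*exp(4*a/7)


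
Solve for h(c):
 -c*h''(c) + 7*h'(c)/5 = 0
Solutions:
 h(c) = C1 + C2*c^(12/5)


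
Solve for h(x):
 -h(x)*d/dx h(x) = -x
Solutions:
 h(x) = -sqrt(C1 + x^2)
 h(x) = sqrt(C1 + x^2)


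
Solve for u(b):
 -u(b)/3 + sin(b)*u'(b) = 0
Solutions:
 u(b) = C1*(cos(b) - 1)^(1/6)/(cos(b) + 1)^(1/6)


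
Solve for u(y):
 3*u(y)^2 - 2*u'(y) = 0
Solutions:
 u(y) = -2/(C1 + 3*y)


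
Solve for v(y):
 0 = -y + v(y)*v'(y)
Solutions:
 v(y) = -sqrt(C1 + y^2)
 v(y) = sqrt(C1 + y^2)


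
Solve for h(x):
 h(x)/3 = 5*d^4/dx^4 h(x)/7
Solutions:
 h(x) = C1*exp(-15^(3/4)*7^(1/4)*x/15) + C2*exp(15^(3/4)*7^(1/4)*x/15) + C3*sin(15^(3/4)*7^(1/4)*x/15) + C4*cos(15^(3/4)*7^(1/4)*x/15)


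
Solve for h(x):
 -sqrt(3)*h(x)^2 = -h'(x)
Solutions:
 h(x) = -1/(C1 + sqrt(3)*x)


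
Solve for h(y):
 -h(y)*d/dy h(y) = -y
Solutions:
 h(y) = -sqrt(C1 + y^2)
 h(y) = sqrt(C1 + y^2)


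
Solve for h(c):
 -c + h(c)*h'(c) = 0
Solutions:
 h(c) = -sqrt(C1 + c^2)
 h(c) = sqrt(C1 + c^2)


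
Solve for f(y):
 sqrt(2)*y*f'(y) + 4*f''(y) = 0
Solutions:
 f(y) = C1 + C2*erf(2^(3/4)*y/4)


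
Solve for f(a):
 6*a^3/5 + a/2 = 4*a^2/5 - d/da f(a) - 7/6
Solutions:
 f(a) = C1 - 3*a^4/10 + 4*a^3/15 - a^2/4 - 7*a/6


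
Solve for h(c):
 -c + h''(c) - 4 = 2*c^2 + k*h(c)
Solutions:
 h(c) = C1*exp(-c*sqrt(k)) + C2*exp(c*sqrt(k)) - 2*c^2/k - c/k - 4/k - 4/k^2


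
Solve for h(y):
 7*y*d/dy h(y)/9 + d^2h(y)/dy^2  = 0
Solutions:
 h(y) = C1 + C2*erf(sqrt(14)*y/6)


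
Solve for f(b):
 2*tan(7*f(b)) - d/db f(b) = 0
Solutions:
 f(b) = -asin(C1*exp(14*b))/7 + pi/7
 f(b) = asin(C1*exp(14*b))/7


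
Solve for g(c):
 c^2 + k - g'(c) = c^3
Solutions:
 g(c) = C1 - c^4/4 + c^3/3 + c*k


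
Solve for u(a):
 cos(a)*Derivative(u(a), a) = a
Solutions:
 u(a) = C1 + Integral(a/cos(a), a)


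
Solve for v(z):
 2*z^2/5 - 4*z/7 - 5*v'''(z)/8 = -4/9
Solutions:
 v(z) = C1 + C2*z + C3*z^2 + 4*z^5/375 - 4*z^4/105 + 16*z^3/135


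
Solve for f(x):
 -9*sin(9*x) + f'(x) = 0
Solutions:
 f(x) = C1 - cos(9*x)


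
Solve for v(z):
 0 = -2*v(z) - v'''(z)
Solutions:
 v(z) = C3*exp(-2^(1/3)*z) + (C1*sin(2^(1/3)*sqrt(3)*z/2) + C2*cos(2^(1/3)*sqrt(3)*z/2))*exp(2^(1/3)*z/2)


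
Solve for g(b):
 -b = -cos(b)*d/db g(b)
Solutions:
 g(b) = C1 + Integral(b/cos(b), b)


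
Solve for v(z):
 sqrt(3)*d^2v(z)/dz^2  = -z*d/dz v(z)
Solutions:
 v(z) = C1 + C2*erf(sqrt(2)*3^(3/4)*z/6)


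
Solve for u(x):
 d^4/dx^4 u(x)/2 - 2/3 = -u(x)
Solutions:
 u(x) = (C1*sin(2^(3/4)*x/2) + C2*cos(2^(3/4)*x/2))*exp(-2^(3/4)*x/2) + (C3*sin(2^(3/4)*x/2) + C4*cos(2^(3/4)*x/2))*exp(2^(3/4)*x/2) + 2/3


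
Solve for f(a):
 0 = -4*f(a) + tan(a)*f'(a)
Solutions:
 f(a) = C1*sin(a)^4


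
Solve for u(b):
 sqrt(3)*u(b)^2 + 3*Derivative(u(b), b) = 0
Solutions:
 u(b) = 3/(C1 + sqrt(3)*b)


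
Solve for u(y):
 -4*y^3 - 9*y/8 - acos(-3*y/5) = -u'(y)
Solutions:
 u(y) = C1 + y^4 + 9*y^2/16 + y*acos(-3*y/5) + sqrt(25 - 9*y^2)/3


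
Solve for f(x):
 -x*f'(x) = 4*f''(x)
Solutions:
 f(x) = C1 + C2*erf(sqrt(2)*x/4)


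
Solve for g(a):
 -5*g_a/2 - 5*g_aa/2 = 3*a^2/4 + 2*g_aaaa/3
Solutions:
 g(a) = C1 + C2*exp(-5^(1/3)*a*(-(3 + sqrt(14))^(1/3) + 5^(1/3)/(3 + sqrt(14))^(1/3))/4)*sin(sqrt(3)*5^(1/3)*a*(5^(1/3)/(3 + sqrt(14))^(1/3) + (3 + sqrt(14))^(1/3))/4) + C3*exp(-5^(1/3)*a*(-(3 + sqrt(14))^(1/3) + 5^(1/3)/(3 + sqrt(14))^(1/3))/4)*cos(sqrt(3)*5^(1/3)*a*(5^(1/3)/(3 + sqrt(14))^(1/3) + (3 + sqrt(14))^(1/3))/4) + C4*exp(5^(1/3)*a*(-(3 + sqrt(14))^(1/3) + 5^(1/3)/(3 + sqrt(14))^(1/3))/2) - a^3/10 + 3*a^2/10 - 3*a/5


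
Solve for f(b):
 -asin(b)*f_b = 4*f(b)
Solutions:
 f(b) = C1*exp(-4*Integral(1/asin(b), b))


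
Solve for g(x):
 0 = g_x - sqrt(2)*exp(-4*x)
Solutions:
 g(x) = C1 - sqrt(2)*exp(-4*x)/4


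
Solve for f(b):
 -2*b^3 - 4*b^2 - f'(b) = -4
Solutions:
 f(b) = C1 - b^4/2 - 4*b^3/3 + 4*b


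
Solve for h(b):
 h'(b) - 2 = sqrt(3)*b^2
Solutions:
 h(b) = C1 + sqrt(3)*b^3/3 + 2*b


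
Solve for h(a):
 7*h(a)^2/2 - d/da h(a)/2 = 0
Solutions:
 h(a) = -1/(C1 + 7*a)


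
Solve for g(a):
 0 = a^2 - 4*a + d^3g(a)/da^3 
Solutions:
 g(a) = C1 + C2*a + C3*a^2 - a^5/60 + a^4/6


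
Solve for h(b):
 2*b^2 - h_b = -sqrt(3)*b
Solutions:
 h(b) = C1 + 2*b^3/3 + sqrt(3)*b^2/2


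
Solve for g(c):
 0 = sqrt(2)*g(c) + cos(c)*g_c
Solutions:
 g(c) = C1*(sin(c) - 1)^(sqrt(2)/2)/(sin(c) + 1)^(sqrt(2)/2)


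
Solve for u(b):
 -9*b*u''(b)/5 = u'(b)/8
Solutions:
 u(b) = C1 + C2*b^(67/72)


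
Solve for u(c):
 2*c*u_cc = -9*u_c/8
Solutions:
 u(c) = C1 + C2*c^(7/16)


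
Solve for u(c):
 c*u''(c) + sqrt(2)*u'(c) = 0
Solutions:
 u(c) = C1 + C2*c^(1 - sqrt(2))


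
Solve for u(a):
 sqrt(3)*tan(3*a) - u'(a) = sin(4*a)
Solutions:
 u(a) = C1 - sqrt(3)*log(cos(3*a))/3 + cos(4*a)/4


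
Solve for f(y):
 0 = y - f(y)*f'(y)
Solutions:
 f(y) = -sqrt(C1 + y^2)
 f(y) = sqrt(C1 + y^2)


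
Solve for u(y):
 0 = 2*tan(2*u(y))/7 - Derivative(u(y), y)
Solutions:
 u(y) = -asin(C1*exp(4*y/7))/2 + pi/2
 u(y) = asin(C1*exp(4*y/7))/2


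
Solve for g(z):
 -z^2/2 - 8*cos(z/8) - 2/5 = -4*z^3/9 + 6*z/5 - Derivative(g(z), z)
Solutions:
 g(z) = C1 - z^4/9 + z^3/6 + 3*z^2/5 + 2*z/5 + 64*sin(z/8)


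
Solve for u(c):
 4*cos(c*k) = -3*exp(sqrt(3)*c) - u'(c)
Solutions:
 u(c) = C1 - sqrt(3)*exp(sqrt(3)*c) - 4*sin(c*k)/k


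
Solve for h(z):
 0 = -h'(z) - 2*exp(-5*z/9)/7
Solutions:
 h(z) = C1 + 18*exp(-5*z/9)/35


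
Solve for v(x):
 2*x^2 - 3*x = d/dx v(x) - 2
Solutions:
 v(x) = C1 + 2*x^3/3 - 3*x^2/2 + 2*x


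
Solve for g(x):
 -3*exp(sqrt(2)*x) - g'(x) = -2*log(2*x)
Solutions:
 g(x) = C1 + 2*x*log(x) + 2*x*(-1 + log(2)) - 3*sqrt(2)*exp(sqrt(2)*x)/2


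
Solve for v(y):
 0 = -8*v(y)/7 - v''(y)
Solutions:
 v(y) = C1*sin(2*sqrt(14)*y/7) + C2*cos(2*sqrt(14)*y/7)


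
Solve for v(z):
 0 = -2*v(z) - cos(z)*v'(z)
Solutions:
 v(z) = C1*(sin(z) - 1)/(sin(z) + 1)


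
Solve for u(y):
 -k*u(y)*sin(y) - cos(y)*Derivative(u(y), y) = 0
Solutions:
 u(y) = C1*exp(k*log(cos(y)))


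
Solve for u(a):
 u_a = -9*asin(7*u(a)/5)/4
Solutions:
 Integral(1/asin(7*_y/5), (_y, u(a))) = C1 - 9*a/4


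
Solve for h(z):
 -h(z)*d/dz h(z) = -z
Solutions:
 h(z) = -sqrt(C1 + z^2)
 h(z) = sqrt(C1 + z^2)


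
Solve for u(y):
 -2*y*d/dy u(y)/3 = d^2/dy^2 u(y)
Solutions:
 u(y) = C1 + C2*erf(sqrt(3)*y/3)


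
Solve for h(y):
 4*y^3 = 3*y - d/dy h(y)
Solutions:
 h(y) = C1 - y^4 + 3*y^2/2


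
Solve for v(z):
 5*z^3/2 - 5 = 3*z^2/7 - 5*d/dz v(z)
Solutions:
 v(z) = C1 - z^4/8 + z^3/35 + z


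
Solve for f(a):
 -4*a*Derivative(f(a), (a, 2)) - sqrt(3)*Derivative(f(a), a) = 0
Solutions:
 f(a) = C1 + C2*a^(1 - sqrt(3)/4)


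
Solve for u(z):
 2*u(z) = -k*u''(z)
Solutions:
 u(z) = C1*exp(-sqrt(2)*z*sqrt(-1/k)) + C2*exp(sqrt(2)*z*sqrt(-1/k))


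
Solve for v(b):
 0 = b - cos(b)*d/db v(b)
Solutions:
 v(b) = C1 + Integral(b/cos(b), b)


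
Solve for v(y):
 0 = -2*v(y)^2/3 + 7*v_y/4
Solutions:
 v(y) = -21/(C1 + 8*y)


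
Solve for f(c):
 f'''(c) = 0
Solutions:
 f(c) = C1 + C2*c + C3*c^2


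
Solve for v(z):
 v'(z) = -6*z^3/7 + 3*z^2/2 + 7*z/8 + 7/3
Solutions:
 v(z) = C1 - 3*z^4/14 + z^3/2 + 7*z^2/16 + 7*z/3


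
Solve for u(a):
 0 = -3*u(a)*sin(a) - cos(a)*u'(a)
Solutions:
 u(a) = C1*cos(a)^3


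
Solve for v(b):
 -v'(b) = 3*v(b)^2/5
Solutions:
 v(b) = 5/(C1 + 3*b)


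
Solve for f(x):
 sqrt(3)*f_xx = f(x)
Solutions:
 f(x) = C1*exp(-3^(3/4)*x/3) + C2*exp(3^(3/4)*x/3)


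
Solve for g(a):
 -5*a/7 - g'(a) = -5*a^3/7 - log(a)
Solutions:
 g(a) = C1 + 5*a^4/28 - 5*a^2/14 + a*log(a) - a


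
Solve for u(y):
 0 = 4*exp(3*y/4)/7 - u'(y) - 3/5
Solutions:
 u(y) = C1 - 3*y/5 + 16*exp(3*y/4)/21


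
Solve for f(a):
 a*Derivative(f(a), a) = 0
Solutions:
 f(a) = C1


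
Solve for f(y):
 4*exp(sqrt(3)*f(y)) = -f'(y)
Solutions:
 f(y) = sqrt(3)*(2*log(1/(C1 + 4*y)) - log(3))/6


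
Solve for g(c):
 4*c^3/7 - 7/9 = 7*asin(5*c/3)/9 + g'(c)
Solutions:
 g(c) = C1 + c^4/7 - 7*c*asin(5*c/3)/9 - 7*c/9 - 7*sqrt(9 - 25*c^2)/45


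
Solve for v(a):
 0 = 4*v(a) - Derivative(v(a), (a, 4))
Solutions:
 v(a) = C1*exp(-sqrt(2)*a) + C2*exp(sqrt(2)*a) + C3*sin(sqrt(2)*a) + C4*cos(sqrt(2)*a)


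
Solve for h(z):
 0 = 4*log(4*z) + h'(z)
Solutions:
 h(z) = C1 - 4*z*log(z) - z*log(256) + 4*z


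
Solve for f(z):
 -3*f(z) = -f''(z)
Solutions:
 f(z) = C1*exp(-sqrt(3)*z) + C2*exp(sqrt(3)*z)


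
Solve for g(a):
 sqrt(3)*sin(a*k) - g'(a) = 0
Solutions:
 g(a) = C1 - sqrt(3)*cos(a*k)/k


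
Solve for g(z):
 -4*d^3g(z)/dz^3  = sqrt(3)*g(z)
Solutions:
 g(z) = C3*exp(-2^(1/3)*3^(1/6)*z/2) + (C1*sin(2^(1/3)*3^(2/3)*z/4) + C2*cos(2^(1/3)*3^(2/3)*z/4))*exp(2^(1/3)*3^(1/6)*z/4)


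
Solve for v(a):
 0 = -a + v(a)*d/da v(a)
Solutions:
 v(a) = -sqrt(C1 + a^2)
 v(a) = sqrt(C1 + a^2)


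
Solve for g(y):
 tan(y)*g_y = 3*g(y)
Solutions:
 g(y) = C1*sin(y)^3


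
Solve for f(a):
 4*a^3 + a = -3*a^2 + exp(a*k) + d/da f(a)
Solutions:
 f(a) = C1 + a^4 + a^3 + a^2/2 - exp(a*k)/k


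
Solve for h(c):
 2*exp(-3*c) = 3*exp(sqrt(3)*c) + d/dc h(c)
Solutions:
 h(c) = C1 - sqrt(3)*exp(sqrt(3)*c) - 2*exp(-3*c)/3


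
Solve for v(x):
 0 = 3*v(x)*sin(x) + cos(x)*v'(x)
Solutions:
 v(x) = C1*cos(x)^3


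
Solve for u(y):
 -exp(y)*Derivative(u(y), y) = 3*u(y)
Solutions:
 u(y) = C1*exp(3*exp(-y))


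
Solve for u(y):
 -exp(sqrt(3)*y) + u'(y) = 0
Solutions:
 u(y) = C1 + sqrt(3)*exp(sqrt(3)*y)/3


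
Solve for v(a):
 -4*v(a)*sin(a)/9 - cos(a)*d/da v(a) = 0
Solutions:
 v(a) = C1*cos(a)^(4/9)


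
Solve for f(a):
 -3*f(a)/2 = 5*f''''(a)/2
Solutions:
 f(a) = (C1*sin(sqrt(2)*3^(1/4)*5^(3/4)*a/10) + C2*cos(sqrt(2)*3^(1/4)*5^(3/4)*a/10))*exp(-sqrt(2)*3^(1/4)*5^(3/4)*a/10) + (C3*sin(sqrt(2)*3^(1/4)*5^(3/4)*a/10) + C4*cos(sqrt(2)*3^(1/4)*5^(3/4)*a/10))*exp(sqrt(2)*3^(1/4)*5^(3/4)*a/10)


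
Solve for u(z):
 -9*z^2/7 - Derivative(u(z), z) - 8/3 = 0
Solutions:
 u(z) = C1 - 3*z^3/7 - 8*z/3


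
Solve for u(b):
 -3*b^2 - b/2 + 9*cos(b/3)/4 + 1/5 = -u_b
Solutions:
 u(b) = C1 + b^3 + b^2/4 - b/5 - 27*sin(b/3)/4


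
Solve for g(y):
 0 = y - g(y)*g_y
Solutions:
 g(y) = -sqrt(C1 + y^2)
 g(y) = sqrt(C1 + y^2)


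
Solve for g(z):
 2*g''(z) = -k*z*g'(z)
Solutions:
 g(z) = Piecewise((-sqrt(pi)*C1*erf(sqrt(k)*z/2)/sqrt(k) - C2, (k > 0) | (k < 0)), (-C1*z - C2, True))


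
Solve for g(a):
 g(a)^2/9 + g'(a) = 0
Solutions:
 g(a) = 9/(C1 + a)


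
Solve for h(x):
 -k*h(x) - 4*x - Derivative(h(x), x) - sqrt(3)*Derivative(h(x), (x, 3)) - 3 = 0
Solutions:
 h(x) = C1*exp(x*(-2^(2/3)*3^(1/6)*(9*k + sqrt(81*k^2 + 4*sqrt(3)))^(1/3) + 2*6^(1/3)/(9*k + sqrt(81*k^2 + 4*sqrt(3)))^(1/3))/6) + C2*exp(x*(2^(2/3)*3^(1/6)*(9*k + sqrt(81*k^2 + 4*sqrt(3)))^(1/3) - 6^(2/3)*I*(9*k + sqrt(81*k^2 + 4*sqrt(3)))^(1/3) + 16*sqrt(3)/((9*k + sqrt(81*k^2 + 4*sqrt(3)))^(1/3)*(-2^(2/3)*3^(1/6) + 6^(2/3)*I)))/12) + C3*exp(x*(2^(2/3)*3^(1/6)*(9*k + sqrt(81*k^2 + 4*sqrt(3)))^(1/3) + 6^(2/3)*I*(9*k + sqrt(81*k^2 + 4*sqrt(3)))^(1/3) - 16*sqrt(3)/((9*k + sqrt(81*k^2 + 4*sqrt(3)))^(1/3)*(2^(2/3)*3^(1/6) + 6^(2/3)*I)))/12) - 4*x/k - 3/k + 4/k^2


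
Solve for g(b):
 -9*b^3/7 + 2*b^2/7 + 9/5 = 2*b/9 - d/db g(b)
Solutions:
 g(b) = C1 + 9*b^4/28 - 2*b^3/21 + b^2/9 - 9*b/5


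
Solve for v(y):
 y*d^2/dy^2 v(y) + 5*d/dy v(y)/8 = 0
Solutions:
 v(y) = C1 + C2*y^(3/8)
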